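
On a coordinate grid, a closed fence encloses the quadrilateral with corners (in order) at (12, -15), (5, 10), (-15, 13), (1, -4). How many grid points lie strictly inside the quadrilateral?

Using the shoelace formula, 2A = |[12·10 − 5·(-15)] + [5·13 − (-15)·10] + [(-15)·(-4) − 1·13] + [1·(-15) − 12·(-4)]| = 490, so the area is 245.
Along each edge there are gcd(|Δx|,|Δy|)+1 lattice points, so counting each shared vertex once the boundary has gcd(7,25) + gcd(20,3) + gcd(16,17) + gcd(11,11) = 1+1+1+11 = 14.
Pick's theorem gives I = A − B/2 + 1 = 245 − 14/2 + 1 = 239.

239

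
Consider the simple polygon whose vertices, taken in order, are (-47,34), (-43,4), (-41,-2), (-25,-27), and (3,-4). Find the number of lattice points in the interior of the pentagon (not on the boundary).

Using the shoelace formula, 2A = |[(-47)·4 − (-43)·34] + [(-43)·(-2) − (-41)·4] + [(-41)·(-27) − (-25)·(-2)] + [(-25)·(-4) − 3·(-27)] + [3·34 − (-47)·(-4)]| = 2676, so the area is 1338.
Summing gcd(|Δx|,|Δy|) over the edges gives the boundary count: gcd(4,30) + gcd(2,6) + gcd(16,25) + gcd(28,23) + gcd(50,38) = 2+2+1+1+2 = 8.
By Pick's theorem A = I + B/2 − 1, so I = 1338 − 8/2 + 1 = 1335.

1335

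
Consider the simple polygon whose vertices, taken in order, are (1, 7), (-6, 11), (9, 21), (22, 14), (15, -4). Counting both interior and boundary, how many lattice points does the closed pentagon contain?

Using the shoelace formula, 2A = |(1·11 − (-6)·7) + ((-6)·21 − 9·11) + (9·14 − 22·21) + (22·(-4) − 15·14) + (15·7 − 1·(-4))| = 697, so the area is 697/2.
Summing gcd(|Δx|,|Δy|) over the edges gives the boundary count: gcd(7,4) + gcd(15,10) + gcd(13,7) + gcd(7,18) + gcd(14,11) = 1+5+1+1+1 = 9.
Pick's theorem gives I = A − B/2 + 1 = 697/2 − 9/2 + 1 = 345, so the closed region contains I + B = 345 + 9 = 354 lattice points.

354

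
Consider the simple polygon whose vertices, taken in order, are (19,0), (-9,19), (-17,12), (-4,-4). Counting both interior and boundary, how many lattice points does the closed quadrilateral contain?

The shoelace formula gives twice the area as |(19·19 − (-9)·0) + ((-9)·12 − (-17)·19) + ((-17)·(-4) − (-4)·12) + ((-4)·0 − 19·(-4))| = 768, so the area is 384.
Summing gcd(|Δx|,|Δy|) over the edges gives the boundary count: gcd(28,19) + gcd(8,7) + gcd(13,16) + gcd(23,4) = 1+1+1+1 = 4.
Pick's theorem gives I = A − B/2 + 1 = 384 − 4/2 + 1 = 383, so the closed region contains I + B = 383 + 4 = 387 lattice points.

387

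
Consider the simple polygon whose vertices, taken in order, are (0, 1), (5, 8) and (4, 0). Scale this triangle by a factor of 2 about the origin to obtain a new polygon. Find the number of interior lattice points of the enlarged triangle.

64

The shoelace formula gives twice the area as |[0·8 − 5·1] + [5·0 − 4·8] + [4·1 − 0·0]| = 33, so the area is 33/2.
Summing gcd(|Δx|,|Δy|) over the edges gives the boundary count: gcd(5,7) + gcd(1,8) + gcd(4,1) = 1+1+1 = 3.
Scaling by 2 multiplies the area by 2² = 4 (so the new area is 66) and multiplies the boundary lattice-point count by 2, giving 6.
By Pick's theorem, the interior count of the dilated polygon is 66 − 6/2 + 1 = 64.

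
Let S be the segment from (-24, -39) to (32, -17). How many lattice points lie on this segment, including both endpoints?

3

The number of lattice points on a segment between lattice points is gcd(|Δx|,|Δy|) + 1 = gcd(56,22) + 1 = 2 + 1 = 3.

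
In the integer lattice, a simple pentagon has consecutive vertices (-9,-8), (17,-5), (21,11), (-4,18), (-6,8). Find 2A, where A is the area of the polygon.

1091

The shoelace formula gives twice the area as |[(-9)·(-5) − 17·(-8)] + [17·11 − 21·(-5)] + [21·18 − (-4)·11] + [(-4)·8 − (-6)·18] + [(-6)·(-8) − (-9)·8]| = 1091, so the area is 1091/2.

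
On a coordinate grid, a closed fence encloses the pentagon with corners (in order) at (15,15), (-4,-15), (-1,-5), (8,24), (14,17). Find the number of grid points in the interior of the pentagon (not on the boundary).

The shoelace formula gives twice the area as |(15·(-15) − (-4)·15) + ((-4)·(-5) − (-1)·(-15)) + ((-1)·24 − 8·(-5)) + (8·17 − 14·24) + (14·15 − 15·17)| = 389, so the area is 194.5.
The number of boundary lattice points is Σ gcd(|Δx|,|Δy|) = gcd(19,30) + gcd(3,10) + gcd(9,29) + gcd(6,7) + gcd(1,2) = 1+1+1+1+1 = 5.
By Pick's theorem A = I + B/2 − 1, so I = 194.5 − 5/2 + 1 = 193.

193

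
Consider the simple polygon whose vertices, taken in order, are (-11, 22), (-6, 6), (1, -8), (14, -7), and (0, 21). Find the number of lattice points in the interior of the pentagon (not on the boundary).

358

By the shoelace formula, twice the signed area is |((-11)·6 − (-6)·22) + ((-6)·(-8) − 1·6) + (1·(-7) − 14·(-8)) + (14·21 − 0·(-7)) + (0·22 − (-11)·21)| = 738, so the area is 369.
Summing gcd(|Δx|,|Δy|) over the edges gives the boundary count: gcd(5,16) + gcd(7,14) + gcd(13,1) + gcd(14,28) + gcd(11,1) = 1+7+1+14+1 = 24.
Pick's theorem gives I = A − B/2 + 1 = 369 − 24/2 + 1 = 358.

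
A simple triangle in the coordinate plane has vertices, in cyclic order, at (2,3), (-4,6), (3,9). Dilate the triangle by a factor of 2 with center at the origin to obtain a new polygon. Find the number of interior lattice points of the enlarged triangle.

The shoelace formula gives twice the area as |[2·6 − (-4)·3] + [(-4)·9 − 3·6] + [3·3 − 2·9]| = 39, so the area is 39/2.
Summing gcd(|Δx|,|Δy|) over the edges gives the boundary count: gcd(6,3) + gcd(7,3) + gcd(1,6) = 3+1+1 = 5.
Scaling by 2 multiplies the area by 2² = 4 (so the new area is 78) and multiplies the boundary lattice-point count by 2, giving 10.
By Pick's theorem, the interior count of the dilated polygon is 78 − 10/2 + 1 = 74.

74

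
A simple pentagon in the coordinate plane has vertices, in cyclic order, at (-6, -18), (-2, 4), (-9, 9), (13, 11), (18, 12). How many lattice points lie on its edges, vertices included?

12

The number of boundary lattice points is Σ gcd(|Δx|,|Δy|) = gcd(4,22) + gcd(7,5) + gcd(22,2) + gcd(5,1) + gcd(24,30) = 2+1+2+1+6 = 12.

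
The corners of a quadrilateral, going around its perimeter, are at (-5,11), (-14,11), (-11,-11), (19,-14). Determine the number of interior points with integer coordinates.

Using the shoelace formula, 2A = |((-5)·11 − (-14)·11) + ((-14)·(-11) − (-11)·11) + ((-11)·(-14) − 19·(-11)) + (19·11 − (-5)·(-14))| = 876, so the area is 438.
The number of boundary lattice points is Σ gcd(|Δx|,|Δy|) = gcd(9,0) + gcd(3,22) + gcd(30,3) + gcd(24,25) = 9+1+3+1 = 14.
By Pick's theorem A = I + B/2 − 1, so I = 438 − 14/2 + 1 = 432.

432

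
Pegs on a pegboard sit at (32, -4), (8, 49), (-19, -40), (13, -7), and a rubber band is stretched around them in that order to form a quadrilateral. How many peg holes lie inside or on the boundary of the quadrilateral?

1521

The shoelace formula gives twice the area as |(32·49 − 8·(-4)) + (8·(-40) − (-19)·49) + ((-19)·(-7) − 13·(-40)) + (13·(-4) − 32·(-7))| = 3036, so the area is 1518.
The number of boundary lattice points is Σ gcd(|Δx|,|Δy|) = gcd(24,53) + gcd(27,89) + gcd(32,33) + gcd(19,3) = 1+1+1+1 = 4.
Pick's theorem gives I = A − B/2 + 1 = 1518 − 4/2 + 1 = 1517, so the closed region contains I + B = 1517 + 4 = 1521 lattice points.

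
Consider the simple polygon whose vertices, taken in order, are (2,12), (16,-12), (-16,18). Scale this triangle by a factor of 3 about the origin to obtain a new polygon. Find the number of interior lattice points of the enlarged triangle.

Using the shoelace formula, 2A = |(2·(-12) − 16·12) + (16·18 − (-16)·(-12)) + ((-16)·12 − 2·18)| = 348, so the area is 174.
The number of boundary lattice points is Σ gcd(|Δx|,|Δy|) = gcd(14,24) + gcd(32,30) + gcd(18,6) = 2+2+6 = 10.
Scaling by 3 multiplies the area by 3² = 9 (so the new area is 1566) and multiplies the boundary lattice-point count by 3, giving 30.
By Pick's theorem, the interior count of the dilated polygon is 1566 − 30/2 + 1 = 1552.

1552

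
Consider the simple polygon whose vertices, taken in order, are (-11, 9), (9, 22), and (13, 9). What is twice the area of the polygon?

By the shoelace formula, twice the signed area is |[(-11)·22 − 9·9] + [9·9 − 13·22] + [13·9 − (-11)·9]| = 312, so the area is 156.

312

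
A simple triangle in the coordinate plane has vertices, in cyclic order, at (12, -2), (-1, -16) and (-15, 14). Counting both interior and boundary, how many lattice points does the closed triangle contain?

By the shoelace formula, twice the signed area is |[12·(-16) − (-1)·(-2)] + [(-1)·14 − (-15)·(-16)] + [(-15)·(-2) − 12·14]| = 586, so the area is 293.
Along each edge there are gcd(|Δx|,|Δy|)+1 lattice points, so counting each shared vertex once the boundary has gcd(13,14) + gcd(14,30) + gcd(27,16) = 1+2+1 = 4.
Pick's theorem gives I = A − B/2 + 1 = 293 − 4/2 + 1 = 292, so the closed region contains I + B = 292 + 4 = 296 lattice points.

296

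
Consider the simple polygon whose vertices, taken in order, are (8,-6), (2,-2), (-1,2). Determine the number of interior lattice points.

Using the shoelace formula, 2A = |(8·(-2) − 2·(-6)) + (2·2 − (-1)·(-2)) + ((-1)·(-6) − 8·2)| = 12, so the area is 6.
Summing gcd(|Δx|,|Δy|) over the edges gives the boundary count: gcd(6,4) + gcd(3,4) + gcd(9,8) = 2+1+1 = 4.
By Pick's theorem A = I + B/2 − 1, so I = 6 − 4/2 + 1 = 5.

5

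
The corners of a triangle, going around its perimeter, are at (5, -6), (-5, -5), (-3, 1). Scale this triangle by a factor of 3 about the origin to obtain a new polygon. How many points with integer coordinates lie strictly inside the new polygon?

274

By the shoelace formula, twice the signed area is |(5·(-5) − (-5)·(-6)) + ((-5)·1 − (-3)·(-5)) + ((-3)·(-6) − 5·1)| = 62, so the area is 31.
The number of boundary lattice points is Σ gcd(|Δx|,|Δy|) = gcd(10,1) + gcd(2,6) + gcd(8,7) = 1+2+1 = 4.
Scaling by 3 multiplies the area by 3² = 9 (so the new area is 279) and multiplies the boundary lattice-point count by 3, giving 12.
By Pick's theorem, the interior count of the dilated polygon is 279 − 12/2 + 1 = 274.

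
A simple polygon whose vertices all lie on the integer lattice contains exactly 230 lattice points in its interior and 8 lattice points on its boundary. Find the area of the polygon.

233

Pick's theorem states A = I + B/2 − 1, so A = 230 + 8/2 − 1 = 233.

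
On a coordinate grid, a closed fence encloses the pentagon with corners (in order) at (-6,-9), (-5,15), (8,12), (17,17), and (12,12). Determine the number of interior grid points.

205

The shoelace formula gives twice the area as |[(-6)·15 − (-5)·(-9)] + [(-5)·12 − 8·15] + [8·17 − 17·12] + [17·12 − 12·17] + [12·(-9) − (-6)·12]| = 419, so the area is 419/2.
Summing gcd(|Δx|,|Δy|) over the edges gives the boundary count: gcd(1,24) + gcd(13,3) + gcd(9,5) + gcd(5,5) + gcd(18,21) = 1+1+1+5+3 = 11.
Pick's theorem gives I = A − B/2 + 1 = 419/2 − 11/2 + 1 = 205.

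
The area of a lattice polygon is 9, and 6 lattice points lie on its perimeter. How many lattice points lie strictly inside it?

Pick's theorem A = I + B/2 − 1 rearranges to I = A − B/2 + 1 = 9 − 6/2 + 1 = 7.

7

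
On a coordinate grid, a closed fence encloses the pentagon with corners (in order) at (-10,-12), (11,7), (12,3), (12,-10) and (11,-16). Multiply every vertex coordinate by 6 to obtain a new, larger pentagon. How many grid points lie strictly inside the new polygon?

By the shoelace formula, twice the signed area is |[(-10)·7 − 11·(-12)] + [11·3 − 12·7] + [12·(-10) − 12·3] + [12·(-16) − 11·(-10)] + [11·(-12) − (-10)·(-16)]| = 519, so the area is 519/2.
Summing gcd(|Δx|,|Δy|) over the edges gives the boundary count: gcd(21,19) + gcd(1,4) + gcd(0,13) + gcd(1,6) + gcd(21,4) = 1+1+13+1+1 = 17.
Scaling by 6 multiplies the area by 6² = 36 (so the new area is 9342) and multiplies the boundary lattice-point count by 6, giving 102.
By Pick's theorem, the interior count of the dilated polygon is 9342 − 102/2 + 1 = 9292.

9292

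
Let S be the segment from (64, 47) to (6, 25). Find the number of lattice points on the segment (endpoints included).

3

The number of lattice points on a segment between lattice points is gcd(|Δx|,|Δy|) + 1 = gcd(58,22) + 1 = 2 + 1 = 3.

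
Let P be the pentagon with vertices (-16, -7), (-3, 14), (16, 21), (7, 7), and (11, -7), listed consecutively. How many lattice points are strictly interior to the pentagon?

426

Using the shoelace formula, 2A = |((-16)·14 − (-3)·(-7)) + ((-3)·21 − 16·14) + (16·7 − 7·21) + (7·(-7) − 11·7) + (11·(-7) − (-16)·(-7))| = 882, so the area is 441.
The number of boundary lattice points is Σ gcd(|Δx|,|Δy|) = gcd(13,21) + gcd(19,7) + gcd(9,14) + gcd(4,14) + gcd(27,0) = 1+1+1+2+27 = 32.
By Pick's theorem A = I + B/2 − 1, so I = 441 − 32/2 + 1 = 426.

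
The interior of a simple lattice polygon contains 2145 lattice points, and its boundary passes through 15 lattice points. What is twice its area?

Pick's theorem states A = I + B/2 − 1, so A = 2145 + 15/2 − 1 = 4303/2.
Hence 2A = 4303.

4303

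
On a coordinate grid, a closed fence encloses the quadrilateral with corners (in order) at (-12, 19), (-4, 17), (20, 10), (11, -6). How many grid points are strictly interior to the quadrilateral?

The shoelace formula gives twice the area as |((-12)·17 − (-4)·19) + ((-4)·10 − 20·17) + (20·(-6) − 11·10) + (11·19 − (-12)·(-6))| = 601, so the area is 601/2.
The number of boundary lattice points is Σ gcd(|Δx|,|Δy|) = gcd(8,2) + gcd(24,7) + gcd(9,16) + gcd(23,25) = 2+1+1+1 = 5.
By Pick's theorem A = I + B/2 − 1, so I = 601/2 − 5/2 + 1 = 299.

299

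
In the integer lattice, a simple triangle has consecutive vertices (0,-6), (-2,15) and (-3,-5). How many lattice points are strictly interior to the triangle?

Using the shoelace formula, 2A = |(0·15 − (-2)·(-6)) + ((-2)·(-5) − (-3)·15) + ((-3)·(-6) − 0·(-5))| = 61, so the area is 61/2.
Along each edge there are gcd(|Δx|,|Δy|)+1 lattice points, so counting each shared vertex once the boundary has gcd(2,21) + gcd(1,20) + gcd(3,1) = 1+1+1 = 3.
Pick's theorem gives I = A − B/2 + 1 = 61/2 − 3/2 + 1 = 30.

30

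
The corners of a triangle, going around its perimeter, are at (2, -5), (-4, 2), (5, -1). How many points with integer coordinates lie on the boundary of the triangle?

5

Summing gcd(|Δx|,|Δy|) over the edges gives the boundary count: gcd(6,7) + gcd(9,3) + gcd(3,4) = 1+3+1 = 5.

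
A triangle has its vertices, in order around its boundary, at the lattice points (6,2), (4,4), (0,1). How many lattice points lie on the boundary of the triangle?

4

Along each edge there are gcd(|Δx|,|Δy|)+1 lattice points, so counting each shared vertex once the boundary has gcd(2,2) + gcd(4,3) + gcd(6,1) = 2+1+1 = 4.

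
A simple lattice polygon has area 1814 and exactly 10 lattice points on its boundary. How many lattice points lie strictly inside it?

1810

From Pick's theorem, I = A − B/2 + 1 = 1814 − 10/2 + 1 = 1810.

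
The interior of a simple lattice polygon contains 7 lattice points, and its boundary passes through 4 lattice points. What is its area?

8

By Pick's theorem, A = I + B/2 − 1 = 7 + 4/2 − 1 = 8.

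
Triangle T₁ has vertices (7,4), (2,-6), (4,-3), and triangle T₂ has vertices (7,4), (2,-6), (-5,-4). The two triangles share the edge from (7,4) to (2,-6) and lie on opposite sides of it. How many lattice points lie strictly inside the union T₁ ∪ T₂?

40

The union is the simple quadrilateral with vertices (7,4), (4,-3), (2,-6), (-5,-4) in order.
The shoelace formula gives twice the area as |[7·(-3) − 4·4] + [4·(-6) − 2·(-3)] + [2·(-4) − (-5)·(-6)] + [(-5)·4 − 7·(-4)]| = 85, so the area is 42.5.
The number of boundary lattice points is Σ gcd(|Δx|,|Δy|) = gcd(3,7) + gcd(2,3) + gcd(7,2) + gcd(12,8) = 1+1+1+4 = 7.
By Pick's theorem I = A − B/2 + 1 = 42.5 − 7/2 + 1 = 40.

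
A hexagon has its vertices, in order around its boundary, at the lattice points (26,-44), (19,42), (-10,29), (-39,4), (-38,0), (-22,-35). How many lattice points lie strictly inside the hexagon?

Using the shoelace formula, 2A = |[26·42 − 19·(-44)] + [19·29 − (-10)·42] + [(-10)·4 − (-39)·29] + [(-39)·0 − (-38)·4] + [(-38)·(-35) − (-22)·0] + [(-22)·(-44) − 26·(-35)]| = 7350, so the area is 3675.
Summing gcd(|Δx|,|Δy|) over the edges gives the boundary count: gcd(7,86) + gcd(29,13) + gcd(29,25) + gcd(1,4) + gcd(16,35) + gcd(48,9) = 1+1+1+1+1+3 = 8.
Pick's theorem gives I = A − B/2 + 1 = 3675 − 8/2 + 1 = 3672.

3672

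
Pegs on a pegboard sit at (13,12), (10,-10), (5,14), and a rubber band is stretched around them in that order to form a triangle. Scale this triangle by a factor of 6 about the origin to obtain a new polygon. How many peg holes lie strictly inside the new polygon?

By the shoelace formula, twice the signed area is |(13·(-10) − 10·12) + (10·14 − 5·(-10)) + (5·12 − 13·14)| = 182, so the area is 91.
Along each edge there are gcd(|Δx|,|Δy|)+1 lattice points, so counting each shared vertex once the boundary has gcd(3,22) + gcd(5,24) + gcd(8,2) = 1+1+2 = 4.
Scaling by 6 multiplies the area by 6² = 36 (so the new area is 3276) and multiplies the boundary lattice-point count by 6, giving 24.
By Pick's theorem, the interior count of the dilated polygon is 3276 − 24/2 + 1 = 3265.

3265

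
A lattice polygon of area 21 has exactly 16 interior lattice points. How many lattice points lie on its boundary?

12

Pick's theorem gives A = I + B/2 − 1, so B = 2(A − I + 1) = 2(21 − 16 + 1) = 12.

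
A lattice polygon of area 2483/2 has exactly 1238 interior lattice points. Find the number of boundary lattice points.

9

Pick's theorem gives A = I + B/2 − 1, so B = 2(A − I + 1) = 2(2483/2 − 1238 + 1) = 9.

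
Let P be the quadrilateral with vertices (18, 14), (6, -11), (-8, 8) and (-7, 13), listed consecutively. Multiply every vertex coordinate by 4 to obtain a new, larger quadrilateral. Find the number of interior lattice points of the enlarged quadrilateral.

5609

Using the shoelace formula, 2A = |(18·(-11) − 6·14) + (6·8 − (-8)·(-11)) + ((-8)·13 − (-7)·8) + ((-7)·14 − 18·13)| = 702, so the area is 351.
Summing gcd(|Δx|,|Δy|) over the edges gives the boundary count: gcd(12,25) + gcd(14,19) + gcd(1,5) + gcd(25,1) = 1+1+1+1 = 4.
Scaling by 4 multiplies the area by 4² = 16 (so the new area is 5616) and multiplies the boundary lattice-point count by 4, giving 16.
By Pick's theorem, the interior count of the dilated polygon is 5616 − 16/2 + 1 = 5609.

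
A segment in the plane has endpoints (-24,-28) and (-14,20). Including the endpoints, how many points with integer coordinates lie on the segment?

The number of lattice points on a segment between lattice points is gcd(|Δx|,|Δy|) + 1 = gcd(10,48) + 1 = 2 + 1 = 3.

3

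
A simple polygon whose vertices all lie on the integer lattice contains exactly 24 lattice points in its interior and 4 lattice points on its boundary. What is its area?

By Pick's theorem, A = I + B/2 − 1 = 24 + 4/2 − 1 = 25.

25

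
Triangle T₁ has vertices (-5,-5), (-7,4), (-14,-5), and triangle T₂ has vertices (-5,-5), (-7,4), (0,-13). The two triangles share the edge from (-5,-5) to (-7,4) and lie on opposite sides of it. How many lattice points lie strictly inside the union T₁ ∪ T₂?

50

The union is the simple quadrilateral with vertices (-5,-5), (-14,-5), (-7,4), (0,-13) in order.
Using the shoelace formula, 2A = |((-5)·(-5) − (-14)·(-5)) + ((-14)·4 − (-7)·(-5)) + ((-7)·(-13) − 0·4) + (0·(-5) − (-5)·(-13))| = 110, so the area is 55.
The number of boundary lattice points is Σ gcd(|Δx|,|Δy|) = gcd(9,0) + gcd(7,9) + gcd(7,17) + gcd(5,8) = 9+1+1+1 = 12.
By Pick's theorem I = A − B/2 + 1 = 55 − 12/2 + 1 = 50.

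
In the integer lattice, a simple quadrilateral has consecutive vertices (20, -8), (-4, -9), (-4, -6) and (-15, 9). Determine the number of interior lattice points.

203

By the shoelace formula, twice the signed area is |[20·(-9) − (-4)·(-8)] + [(-4)·(-6) − (-4)·(-9)] + [(-4)·9 − (-15)·(-6)] + [(-15)·(-8) − 20·9]| = 410, so the area is 205.
The number of boundary lattice points is Σ gcd(|Δx|,|Δy|) = gcd(24,1) + gcd(0,3) + gcd(11,15) + gcd(35,17) = 1+3+1+1 = 6.
By Pick's theorem A = I + B/2 − 1, so I = 205 − 6/2 + 1 = 203.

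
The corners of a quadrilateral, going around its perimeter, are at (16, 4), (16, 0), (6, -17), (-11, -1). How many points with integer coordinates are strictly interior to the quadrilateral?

The shoelace formula gives twice the area as |(16·0 − 16·4) + (16·(-17) − 6·0) + (6·(-1) − (-11)·(-17)) + ((-11)·4 − 16·(-1))| = 557, so the area is 278.5.
Along each edge there are gcd(|Δx|,|Δy|)+1 lattice points, so counting each shared vertex once the boundary has gcd(0,4) + gcd(10,17) + gcd(17,16) + gcd(27,5) = 4+1+1+1 = 7.
Pick's theorem gives I = A − B/2 + 1 = 278.5 − 7/2 + 1 = 276.

276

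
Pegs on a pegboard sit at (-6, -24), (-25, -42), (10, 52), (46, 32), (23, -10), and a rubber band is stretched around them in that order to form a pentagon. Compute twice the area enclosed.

By the shoelace formula, twice the signed area is |((-6)·(-42) − (-25)·(-24)) + ((-25)·52 − 10·(-42)) + (10·32 − 46·52) + (46·(-10) − 23·32) + (23·(-24) − (-6)·(-10))| = 5108, so the area is 2554.

5108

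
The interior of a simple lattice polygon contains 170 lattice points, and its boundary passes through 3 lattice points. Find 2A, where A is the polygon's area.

341

By Pick's theorem, A = I + B/2 − 1 = 170 + 3/2 − 1 = 341/2.
Hence 2A = 341.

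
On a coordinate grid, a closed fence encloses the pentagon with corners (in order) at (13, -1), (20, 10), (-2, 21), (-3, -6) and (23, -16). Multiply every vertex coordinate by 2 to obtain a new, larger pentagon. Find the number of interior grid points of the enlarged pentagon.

2053

By the shoelace formula, twice the signed area is |(13·10 − 20·(-1)) + (20·21 − (-2)·10) + ((-2)·(-6) − (-3)·21) + ((-3)·(-16) − 23·(-6)) + (23·(-1) − 13·(-16))| = 1036, so the area is 518.
The number of boundary lattice points is Σ gcd(|Δx|,|Δy|) = gcd(7,11) + gcd(22,11) + gcd(1,27) + gcd(26,10) + gcd(10,15) = 1+11+1+2+5 = 20.
Scaling by 2 multiplies the area by 2² = 4 (so the new area is 2072) and multiplies the boundary lattice-point count by 2, giving 40.
By Pick's theorem, the interior count of the dilated polygon is 2072 − 40/2 + 1 = 2053.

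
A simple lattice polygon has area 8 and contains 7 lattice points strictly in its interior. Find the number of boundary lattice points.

Pick's theorem gives A = I + B/2 − 1, so B = 2(A − I + 1) = 2(8 − 7 + 1) = 4.

4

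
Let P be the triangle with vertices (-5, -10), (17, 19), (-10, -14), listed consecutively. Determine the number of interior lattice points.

27

Using the shoelace formula, 2A = |[(-5)·19 − 17·(-10)] + [17·(-14) − (-10)·19] + [(-10)·(-10) − (-5)·(-14)]| = 57, so the area is 57/2.
Along each edge there are gcd(|Δx|,|Δy|)+1 lattice points, so counting each shared vertex once the boundary has gcd(22,29) + gcd(27,33) + gcd(5,4) = 1+3+1 = 5.
By Pick's theorem A = I + B/2 − 1, so I = 57/2 − 5/2 + 1 = 27.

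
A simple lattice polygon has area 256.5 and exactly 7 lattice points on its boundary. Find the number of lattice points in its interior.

254

From Pick's theorem, I = A − B/2 + 1 = 256.5 − 7/2 + 1 = 254.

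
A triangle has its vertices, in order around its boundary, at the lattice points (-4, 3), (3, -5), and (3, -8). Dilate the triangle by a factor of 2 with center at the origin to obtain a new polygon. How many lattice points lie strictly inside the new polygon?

38

Using the shoelace formula, 2A = |[(-4)·(-5) − 3·3] + [3·(-8) − 3·(-5)] + [3·3 − (-4)·(-8)]| = 21, so the area is 10.5.
Along each edge there are gcd(|Δx|,|Δy|)+1 lattice points, so counting each shared vertex once the boundary has gcd(7,8) + gcd(0,3) + gcd(7,11) = 1+3+1 = 5.
Scaling by 2 multiplies the area by 2² = 4 (so the new area is 42) and multiplies the boundary lattice-point count by 2, giving 10.
By Pick's theorem, the interior count of the dilated polygon is 42 − 10/2 + 1 = 38.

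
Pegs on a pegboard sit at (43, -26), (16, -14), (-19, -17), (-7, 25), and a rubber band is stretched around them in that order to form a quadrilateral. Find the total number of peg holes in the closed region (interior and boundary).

1112

By the shoelace formula, twice the signed area is |(43·(-14) − 16·(-26)) + (16·(-17) − (-19)·(-14)) + ((-19)·25 − (-7)·(-17)) + ((-7)·(-26) − 43·25)| = 2211, so the area is 1105.5.
Along each edge there are gcd(|Δx|,|Δy|)+1 lattice points, so counting each shared vertex once the boundary has gcd(27,12) + gcd(35,3) + gcd(12,42) + gcd(50,51) = 3+1+6+1 = 11.
Pick's theorem gives I = A − B/2 + 1 = 1105.5 − 11/2 + 1 = 1101, so the closed region contains I + B = 1101 + 11 = 1112 lattice points.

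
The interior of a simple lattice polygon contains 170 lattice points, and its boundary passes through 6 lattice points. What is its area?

172

By Pick's theorem, A = I + B/2 − 1 = 170 + 6/2 − 1 = 172.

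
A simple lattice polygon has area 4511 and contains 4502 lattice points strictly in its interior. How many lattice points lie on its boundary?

Pick's theorem gives A = I + B/2 − 1, so B = 2(A − I + 1) = 2(4511 − 4502 + 1) = 20.

20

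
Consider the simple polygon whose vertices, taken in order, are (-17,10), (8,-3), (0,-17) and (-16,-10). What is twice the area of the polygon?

767

Using the shoelace formula, 2A = |((-17)·(-3) − 8·10) + (8·(-17) − 0·(-3)) + (0·(-10) − (-16)·(-17)) + ((-16)·10 − (-17)·(-10))| = 767, so the area is 383.5.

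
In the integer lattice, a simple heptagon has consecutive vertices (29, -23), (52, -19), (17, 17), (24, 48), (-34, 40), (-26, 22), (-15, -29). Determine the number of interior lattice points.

Using the shoelace formula, 2A = |[29·(-19) − 52·(-23)] + [52·17 − 17·(-19)] + [17·48 − 24·17] + [24·40 − (-34)·48] + [(-34)·22 − (-26)·40] + [(-26)·(-29) − (-15)·22] + [(-15)·(-23) − 29·(-29)]| = 7414, so the area is 3707.
The number of boundary lattice points is Σ gcd(|Δx|,|Δy|) = gcd(23,4) + gcd(35,36) + gcd(7,31) + gcd(58,8) + gcd(8,18) + gcd(11,51) + gcd(44,6) = 1+1+1+2+2+1+2 = 10.
By Pick's theorem A = I + B/2 − 1, so I = 3707 − 10/2 + 1 = 3703.

3703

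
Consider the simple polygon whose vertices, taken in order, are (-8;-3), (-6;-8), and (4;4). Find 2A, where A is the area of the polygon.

Using the shoelace formula, 2A = |[(-8)·(-8) − (-6)·(-3)] + [(-6)·4 − 4·(-8)] + [4·(-3) − (-8)·4]| = 74, so the area is 37.

74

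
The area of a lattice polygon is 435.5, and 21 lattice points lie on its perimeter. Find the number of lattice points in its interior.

Pick's theorem A = I + B/2 − 1 rearranges to I = A − B/2 + 1 = 435.5 − 21/2 + 1 = 426.

426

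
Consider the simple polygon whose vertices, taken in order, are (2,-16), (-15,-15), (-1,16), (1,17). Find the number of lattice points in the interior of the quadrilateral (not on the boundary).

303

Using the shoelace formula, 2A = |[2·(-15) − (-15)·(-16)] + [(-15)·16 − (-1)·(-15)] + [(-1)·17 − 1·16] + [1·(-16) − 2·17]| = 608, so the area is 304.
Along each edge there are gcd(|Δx|,|Δy|)+1 lattice points, so counting each shared vertex once the boundary has gcd(17,1) + gcd(14,31) + gcd(2,1) + gcd(1,33) = 1+1+1+1 = 4.
Pick's theorem gives I = A − B/2 + 1 = 304 − 4/2 + 1 = 303.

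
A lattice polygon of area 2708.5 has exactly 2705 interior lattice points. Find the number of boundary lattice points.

9

Pick's theorem gives A = I + B/2 − 1, so B = 2(A − I + 1) = 2(2708.5 − 2705 + 1) = 9.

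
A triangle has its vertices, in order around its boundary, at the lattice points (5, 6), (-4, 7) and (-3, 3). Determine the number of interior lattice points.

17

The shoelace formula gives twice the area as |[5·7 − (-4)·6] + [(-4)·3 − (-3)·7] + [(-3)·6 − 5·3]| = 35, so the area is 17.5.
Summing gcd(|Δx|,|Δy|) over the edges gives the boundary count: gcd(9,1) + gcd(1,4) + gcd(8,3) = 1+1+1 = 3.
By Pick's theorem A = I + B/2 − 1, so I = 17.5 − 3/2 + 1 = 17.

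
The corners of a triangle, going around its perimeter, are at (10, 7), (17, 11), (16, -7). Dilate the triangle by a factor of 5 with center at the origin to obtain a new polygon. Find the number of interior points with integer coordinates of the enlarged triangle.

1516

By the shoelace formula, twice the signed area is |[10·11 − 17·7] + [17·(-7) − 16·11] + [16·7 − 10·(-7)]| = 122, so the area is 61.
Summing gcd(|Δx|,|Δy|) over the edges gives the boundary count: gcd(7,4) + gcd(1,18) + gcd(6,14) = 1+1+2 = 4.
Scaling by 5 multiplies the area by 5² = 25 (so the new area is 1525) and multiplies the boundary lattice-point count by 5, giving 20.
By Pick's theorem, the interior count of the dilated polygon is 1525 − 20/2 + 1 = 1516.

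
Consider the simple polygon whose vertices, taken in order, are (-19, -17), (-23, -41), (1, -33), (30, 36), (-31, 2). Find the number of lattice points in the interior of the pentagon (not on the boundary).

1971

By the shoelace formula, twice the signed area is |[(-19)·(-41) − (-23)·(-17)] + [(-23)·(-33) − 1·(-41)] + [1·36 − 30·(-33)] + [30·2 − (-31)·36] + [(-31)·(-17) − (-19)·2]| = 3955, so the area is 1977.5.
Along each edge there are gcd(|Δx|,|Δy|)+1 lattice points, so counting each shared vertex once the boundary has gcd(4,24) + gcd(24,8) + gcd(29,69) + gcd(61,34) + gcd(12,19) = 4+8+1+1+1 = 15.
By Pick's theorem A = I + B/2 − 1, so I = 1977.5 − 15/2 + 1 = 1971.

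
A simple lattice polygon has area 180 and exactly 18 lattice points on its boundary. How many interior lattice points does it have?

172

Pick's theorem A = I + B/2 − 1 rearranges to I = A − B/2 + 1 = 180 − 18/2 + 1 = 172.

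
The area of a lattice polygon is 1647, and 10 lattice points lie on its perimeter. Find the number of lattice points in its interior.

From Pick's theorem, I = A − B/2 + 1 = 1647 − 10/2 + 1 = 1643.

1643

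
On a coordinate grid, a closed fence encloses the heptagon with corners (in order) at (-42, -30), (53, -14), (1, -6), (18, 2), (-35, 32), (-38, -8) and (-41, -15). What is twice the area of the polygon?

4968

By the shoelace formula, twice the signed area is |((-42)·(-14) − 53·(-30)) + (53·(-6) − 1·(-14)) + (1·2 − 18·(-6)) + (18·32 − (-35)·2) + ((-35)·(-8) − (-38)·32) + ((-38)·(-15) − (-41)·(-8)) + ((-41)·(-30) − (-42)·(-15))| = 4968, so the area is 2484.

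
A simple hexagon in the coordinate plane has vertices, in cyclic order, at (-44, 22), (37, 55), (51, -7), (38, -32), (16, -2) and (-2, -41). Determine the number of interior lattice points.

4853

By the shoelace formula, twice the signed area is |((-44)·55 − 37·22) + (37·(-7) − 51·55) + (51·(-32) − 38·(-7)) + (38·(-2) − 16·(-32)) + (16·(-41) − (-2)·(-2)) + ((-2)·22 − (-44)·(-41))| = 9736, so the area is 4868.
Along each edge there are gcd(|Δx|,|Δy|)+1 lattice points, so counting each shared vertex once the boundary has gcd(81,33) + gcd(14,62) + gcd(13,25) + gcd(22,30) + gcd(18,39) + gcd(42,63) = 3+2+1+2+3+21 = 32.
By Pick's theorem A = I + B/2 − 1, so I = 4868 − 32/2 + 1 = 4853.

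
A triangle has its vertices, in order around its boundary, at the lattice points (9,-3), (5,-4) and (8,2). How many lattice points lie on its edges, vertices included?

Summing gcd(|Δx|,|Δy|) over the edges gives the boundary count: gcd(4,1) + gcd(3,6) + gcd(1,5) = 1+3+1 = 5.

5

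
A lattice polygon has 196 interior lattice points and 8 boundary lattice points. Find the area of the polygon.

Pick's theorem states A = I + B/2 − 1, so A = 196 + 8/2 − 1 = 199.

199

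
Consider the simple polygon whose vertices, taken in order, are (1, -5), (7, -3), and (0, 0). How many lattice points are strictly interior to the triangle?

The shoelace formula gives twice the area as |[1·(-3) − 7·(-5)] + [7·0 − 0·(-3)] + [0·(-5) − 1·0]| = 32, so the area is 16.
The number of boundary lattice points is Σ gcd(|Δx|,|Δy|) = gcd(6,2) + gcd(7,3) + gcd(1,5) = 2+1+1 = 4.
By Pick's theorem A = I + B/2 − 1, so I = 16 − 4/2 + 1 = 15.

15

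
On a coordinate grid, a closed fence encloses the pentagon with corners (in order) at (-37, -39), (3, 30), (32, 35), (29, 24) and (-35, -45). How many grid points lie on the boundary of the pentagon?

Along each edge there are gcd(|Δx|,|Δy|)+1 lattice points, so counting each shared vertex once the boundary has gcd(40,69) + gcd(29,5) + gcd(3,11) + gcd(64,69) + gcd(2,6) = 1+1+1+1+2 = 6.

6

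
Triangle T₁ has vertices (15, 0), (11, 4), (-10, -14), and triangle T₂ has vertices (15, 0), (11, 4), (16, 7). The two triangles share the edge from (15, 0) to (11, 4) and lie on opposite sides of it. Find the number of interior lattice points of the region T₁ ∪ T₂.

92

The union is the simple quadrilateral with vertices (15, 0), (-10, -14), (11, 4), (16, 7) in order.
The shoelace formula gives twice the area as |[15·(-14) − (-10)·0] + [(-10)·4 − 11·(-14)] + [11·7 − 16·4] + [16·0 − 15·7]| = 188, so the area is 94.
Along each edge there are gcd(|Δx|,|Δy|)+1 lattice points, so counting each shared vertex once the boundary has gcd(25,14) + gcd(21,18) + gcd(5,3) + gcd(1,7) = 1+3+1+1 = 6.
By Pick's theorem I = A − B/2 + 1 = 94 − 6/2 + 1 = 92.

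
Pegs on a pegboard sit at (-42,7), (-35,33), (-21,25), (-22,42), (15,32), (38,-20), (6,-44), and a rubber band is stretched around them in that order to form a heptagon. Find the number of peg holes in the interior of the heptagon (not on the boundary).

Using the shoelace formula, 2A = |((-42)·33 − (-35)·7) + ((-35)·25 − (-21)·33) + ((-21)·42 − (-22)·25) + ((-22)·32 − 15·42) + (15·(-20) − 38·32) + (38·(-44) − 6·(-20)) + (6·7 − (-42)·(-44))| = 7863, so the area is 7863/2.
Along each edge there are gcd(|Δx|,|Δy|)+1 lattice points, so counting each shared vertex once the boundary has gcd(7,26) + gcd(14,8) + gcd(1,17) + gcd(37,10) + gcd(23,52) + gcd(32,24) + gcd(48,51) = 1+2+1+1+1+8+3 = 17.
By Pick's theorem A = I + B/2 − 1, so I = 7863/2 − 17/2 + 1 = 3924.

3924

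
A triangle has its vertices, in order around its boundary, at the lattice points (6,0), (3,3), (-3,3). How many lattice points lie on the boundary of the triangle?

12

Summing gcd(|Δx|,|Δy|) over the edges gives the boundary count: gcd(3,3) + gcd(6,0) + gcd(9,3) = 3+6+3 = 12.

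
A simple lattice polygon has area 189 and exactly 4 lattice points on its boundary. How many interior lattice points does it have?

Pick's theorem A = I + B/2 − 1 rearranges to I = A − B/2 + 1 = 189 − 4/2 + 1 = 188.

188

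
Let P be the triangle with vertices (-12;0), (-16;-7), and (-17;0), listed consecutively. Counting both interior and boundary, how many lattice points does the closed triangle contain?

22

Using the shoelace formula, 2A = |((-12)·(-7) − (-16)·0) + ((-16)·0 − (-17)·(-7)) + ((-17)·0 − (-12)·0)| = 35, so the area is 17.5.
Summing gcd(|Δx|,|Δy|) over the edges gives the boundary count: gcd(4,7) + gcd(1,7) + gcd(5,0) = 1+1+5 = 7.
Pick's theorem gives I = A − B/2 + 1 = 17.5 − 7/2 + 1 = 15, so the closed region contains I + B = 15 + 7 = 22 lattice points.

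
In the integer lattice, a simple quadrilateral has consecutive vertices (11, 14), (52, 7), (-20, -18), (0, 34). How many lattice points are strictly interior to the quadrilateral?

1248

Using the shoelace formula, 2A = |(11·7 − 52·14) + (52·(-18) − (-20)·7) + ((-20)·34 − 0·(-18)) + (0·14 − 11·34)| = 2501, so the area is 2501/2.
The number of boundary lattice points is Σ gcd(|Δx|,|Δy|) = gcd(41,7) + gcd(72,25) + gcd(20,52) + gcd(11,20) = 1+1+4+1 = 7.
Pick's theorem gives I = A − B/2 + 1 = 2501/2 − 7/2 + 1 = 1248.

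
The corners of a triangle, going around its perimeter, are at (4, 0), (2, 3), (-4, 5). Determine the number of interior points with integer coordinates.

6

The shoelace formula gives twice the area as |[4·3 − 2·0] + [2·5 − (-4)·3] + [(-4)·0 − 4·5]| = 14, so the area is 7.
Along each edge there are gcd(|Δx|,|Δy|)+1 lattice points, so counting each shared vertex once the boundary has gcd(2,3) + gcd(6,2) + gcd(8,5) = 1+2+1 = 4.
Pick's theorem gives I = A − B/2 + 1 = 7 − 4/2 + 1 = 6.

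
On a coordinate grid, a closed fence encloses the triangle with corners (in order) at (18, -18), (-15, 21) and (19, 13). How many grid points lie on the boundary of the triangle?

Summing gcd(|Δx|,|Δy|) over the edges gives the boundary count: gcd(33,39) + gcd(34,8) + gcd(1,31) = 3+2+1 = 6.

6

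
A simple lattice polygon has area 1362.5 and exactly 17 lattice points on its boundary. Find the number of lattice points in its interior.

From Pick's theorem, I = A − B/2 + 1 = 1362.5 − 17/2 + 1 = 1355.

1355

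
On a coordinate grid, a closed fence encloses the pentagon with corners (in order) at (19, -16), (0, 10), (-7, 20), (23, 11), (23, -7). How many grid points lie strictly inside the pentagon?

Using the shoelace formula, 2A = |(19·10 − 0·(-16)) + (0·20 − (-7)·10) + ((-7)·11 − 23·20) + (23·(-7) − 23·11) + (23·(-16) − 19·(-7))| = 926, so the area is 463.
The number of boundary lattice points is Σ gcd(|Δx|,|Δy|) = gcd(19,26) + gcd(7,10) + gcd(30,9) + gcd(0,18) + gcd(4,9) = 1+1+3+18+1 = 24.
By Pick's theorem A = I + B/2 − 1, so I = 463 − 24/2 + 1 = 452.

452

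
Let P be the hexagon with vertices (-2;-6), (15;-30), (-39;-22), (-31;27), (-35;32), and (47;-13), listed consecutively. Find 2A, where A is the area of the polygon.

4489

By the shoelace formula, twice the signed area is |[(-2)·(-30) − 15·(-6)] + [15·(-22) − (-39)·(-30)] + [(-39)·27 − (-31)·(-22)] + [(-31)·32 − (-35)·27] + [(-35)·(-13) − 47·32] + [47·(-6) − (-2)·(-13)]| = 4489, so the area is 2244.5.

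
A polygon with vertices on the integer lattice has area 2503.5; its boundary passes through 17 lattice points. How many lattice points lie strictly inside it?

Pick's theorem A = I + B/2 − 1 rearranges to I = A − B/2 + 1 = 2503.5 − 17/2 + 1 = 2496.

2496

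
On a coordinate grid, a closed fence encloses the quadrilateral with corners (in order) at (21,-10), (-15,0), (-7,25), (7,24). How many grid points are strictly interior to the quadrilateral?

719

Using the shoelace formula, 2A = |(21·0 − (-15)·(-10)) + ((-15)·25 − (-7)·0) + ((-7)·24 − 7·25) + (7·(-10) − 21·24)| = 1442, so the area is 721.
Along each edge there are gcd(|Δx|,|Δy|)+1 lattice points, so counting each shared vertex once the boundary has gcd(36,10) + gcd(8,25) + gcd(14,1) + gcd(14,34) = 2+1+1+2 = 6.
By Pick's theorem A = I + B/2 − 1, so I = 721 − 6/2 + 1 = 719.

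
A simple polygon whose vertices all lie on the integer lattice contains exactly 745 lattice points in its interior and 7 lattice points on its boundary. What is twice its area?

1495

By Pick's theorem, A = I + B/2 − 1 = 745 + 7/2 − 1 = 1495/2.
Hence 2A = 1495.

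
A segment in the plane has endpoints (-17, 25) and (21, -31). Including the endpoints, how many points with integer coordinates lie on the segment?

The number of lattice points on a segment between lattice points is gcd(|Δx|,|Δy|) + 1 = gcd(38,56) + 1 = 2 + 1 = 3.

3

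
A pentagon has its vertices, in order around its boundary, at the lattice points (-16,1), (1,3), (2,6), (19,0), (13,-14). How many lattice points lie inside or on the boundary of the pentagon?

By the shoelace formula, twice the signed area is |((-16)·3 − 1·1) + (1·6 − 2·3) + (2·0 − 19·6) + (19·(-14) − 13·0) + (13·1 − (-16)·(-14))| = 640, so the area is 320.
Summing gcd(|Δx|,|Δy|) over the edges gives the boundary count: gcd(17,2) + gcd(1,3) + gcd(17,6) + gcd(6,14) + gcd(29,15) = 1+1+1+2+1 = 6.
Pick's theorem gives I = A − B/2 + 1 = 320 − 6/2 + 1 = 318, so the closed region contains I + B = 318 + 6 = 324 lattice points.

324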